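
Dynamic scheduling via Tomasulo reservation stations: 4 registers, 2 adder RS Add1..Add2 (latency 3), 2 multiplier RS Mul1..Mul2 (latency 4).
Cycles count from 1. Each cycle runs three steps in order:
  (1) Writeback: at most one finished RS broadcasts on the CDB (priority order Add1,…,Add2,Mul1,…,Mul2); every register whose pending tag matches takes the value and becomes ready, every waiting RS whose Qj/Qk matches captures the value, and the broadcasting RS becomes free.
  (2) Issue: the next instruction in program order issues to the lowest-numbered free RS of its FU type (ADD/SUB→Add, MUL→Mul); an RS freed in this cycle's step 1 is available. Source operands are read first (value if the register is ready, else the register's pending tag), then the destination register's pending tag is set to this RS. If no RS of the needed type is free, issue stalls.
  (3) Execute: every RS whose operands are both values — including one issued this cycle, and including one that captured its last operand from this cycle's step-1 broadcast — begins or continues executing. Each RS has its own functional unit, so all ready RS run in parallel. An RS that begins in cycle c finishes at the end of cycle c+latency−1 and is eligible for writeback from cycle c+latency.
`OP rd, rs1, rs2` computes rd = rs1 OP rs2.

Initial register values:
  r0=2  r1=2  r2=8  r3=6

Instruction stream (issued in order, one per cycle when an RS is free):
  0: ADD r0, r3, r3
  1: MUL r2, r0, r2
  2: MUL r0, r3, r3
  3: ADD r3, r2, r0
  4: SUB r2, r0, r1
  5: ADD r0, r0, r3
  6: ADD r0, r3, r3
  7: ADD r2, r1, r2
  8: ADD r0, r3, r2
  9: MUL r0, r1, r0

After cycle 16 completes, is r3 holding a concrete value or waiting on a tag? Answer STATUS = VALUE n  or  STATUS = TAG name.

c1: issue ADD r0<-Add1 | r0:Add1,r1:2,r2:8,r3:6
c2: issue MUL r2<-Mul1 | r0:Add1,r1:2,r2:Mul1,r3:6
c3: issue MUL r0<-Mul2 | r0:Mul2,r1:2,r2:Mul1,r3:6
c4: CDB Add1=12; issue ADD r3<-Add1 | r0:Mul2,r1:2,r2:Mul1,r3:Add1
c5: issue SUB r2<-Add2 | r0:Mul2,r1:2,r2:Add2,r3:Add1
c6: stall | r0:Mul2,r1:2,r2:Add2,r3:Add1
c7: CDB Mul2=36; stall | r0:36,r1:2,r2:Add2,r3:Add1
c8: CDB Mul1=96; stall | r0:36,r1:2,r2:Add2,r3:Add1
c9: stall | r0:36,r1:2,r2:Add2,r3:Add1
c10: CDB Add2=34; issue ADD r0<-Add2 | r0:Add2,r1:2,r2:34,r3:Add1
c11: CDB Add1=132; issue ADD r0<-Add1 | r0:Add1,r1:2,r2:34,r3:132
c12: stall | r0:Add1,r1:2,r2:34,r3:132
c13: stall | r0:Add1,r1:2,r2:34,r3:132
c14: CDB Add1=264; issue ADD r2<-Add1 | r0:264,r1:2,r2:Add1,r3:132
c15: CDB Add2=168; issue ADD r0<-Add2 | r0:Add2,r1:2,r2:Add1,r3:132
c16: issue MUL r0<-Mul1 | r0:Mul1,r1:2,r2:Add1,r3:132

STATUS = VALUE 132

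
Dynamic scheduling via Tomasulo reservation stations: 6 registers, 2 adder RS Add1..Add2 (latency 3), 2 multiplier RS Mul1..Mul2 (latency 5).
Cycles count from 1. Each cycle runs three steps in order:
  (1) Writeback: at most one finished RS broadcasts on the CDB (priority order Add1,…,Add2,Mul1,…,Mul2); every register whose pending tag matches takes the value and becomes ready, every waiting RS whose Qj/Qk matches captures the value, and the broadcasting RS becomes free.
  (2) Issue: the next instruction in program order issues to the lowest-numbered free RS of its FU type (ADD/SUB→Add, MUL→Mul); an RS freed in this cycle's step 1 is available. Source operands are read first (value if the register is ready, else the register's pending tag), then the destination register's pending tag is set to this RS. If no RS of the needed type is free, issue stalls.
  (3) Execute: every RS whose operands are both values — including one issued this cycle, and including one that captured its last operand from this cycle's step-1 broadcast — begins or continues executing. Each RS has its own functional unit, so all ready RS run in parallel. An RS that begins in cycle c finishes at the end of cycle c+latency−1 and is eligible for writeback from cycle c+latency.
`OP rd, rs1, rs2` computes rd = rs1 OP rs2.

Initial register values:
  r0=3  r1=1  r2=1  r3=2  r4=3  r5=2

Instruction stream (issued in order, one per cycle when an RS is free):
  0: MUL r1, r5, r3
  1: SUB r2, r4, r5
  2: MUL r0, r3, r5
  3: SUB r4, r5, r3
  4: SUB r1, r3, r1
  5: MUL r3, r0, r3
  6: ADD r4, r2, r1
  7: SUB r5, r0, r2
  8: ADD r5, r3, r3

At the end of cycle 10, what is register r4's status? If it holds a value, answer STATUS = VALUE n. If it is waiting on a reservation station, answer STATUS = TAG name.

cycle 1: issue MUL r1<-Mul1 // r0:3,r1:Mul1,r2:1,r3:2,r4:3,r5:2
cycle 2: issue SUB r2<-Add1 // r0:3,r1:Mul1,r2:Add1,r3:2,r4:3,r5:2
cycle 3: issue MUL r0<-Mul2 // r0:Mul2,r1:Mul1,r2:Add1,r3:2,r4:3,r5:2
cycle 4: issue SUB r4<-Add2 // r0:Mul2,r1:Mul1,r2:Add1,r3:2,r4:Add2,r5:2
cycle 5: CDB Add1=1; issue SUB r1<-Add1 // r0:Mul2,r1:Add1,r2:1,r3:2,r4:Add2,r5:2
cycle 6: CDB Mul1=4; issue MUL r3<-Mul1 // r0:Mul2,r1:Add1,r2:1,r3:Mul1,r4:Add2,r5:2
cycle 7: CDB Add2=0; issue ADD r4<-Add2 // r0:Mul2,r1:Add1,r2:1,r3:Mul1,r4:Add2,r5:2
cycle 8: CDB Mul2=4; stall // r0:4,r1:Add1,r2:1,r3:Mul1,r4:Add2,r5:2
cycle 9: CDB Add1=-2; issue SUB r5<-Add1 // r0:4,r1:-2,r2:1,r3:Mul1,r4:Add2,r5:Add1
cycle 10: stall // r0:4,r1:-2,r2:1,r3:Mul1,r4:Add2,r5:Add1

STATUS = TAG Add2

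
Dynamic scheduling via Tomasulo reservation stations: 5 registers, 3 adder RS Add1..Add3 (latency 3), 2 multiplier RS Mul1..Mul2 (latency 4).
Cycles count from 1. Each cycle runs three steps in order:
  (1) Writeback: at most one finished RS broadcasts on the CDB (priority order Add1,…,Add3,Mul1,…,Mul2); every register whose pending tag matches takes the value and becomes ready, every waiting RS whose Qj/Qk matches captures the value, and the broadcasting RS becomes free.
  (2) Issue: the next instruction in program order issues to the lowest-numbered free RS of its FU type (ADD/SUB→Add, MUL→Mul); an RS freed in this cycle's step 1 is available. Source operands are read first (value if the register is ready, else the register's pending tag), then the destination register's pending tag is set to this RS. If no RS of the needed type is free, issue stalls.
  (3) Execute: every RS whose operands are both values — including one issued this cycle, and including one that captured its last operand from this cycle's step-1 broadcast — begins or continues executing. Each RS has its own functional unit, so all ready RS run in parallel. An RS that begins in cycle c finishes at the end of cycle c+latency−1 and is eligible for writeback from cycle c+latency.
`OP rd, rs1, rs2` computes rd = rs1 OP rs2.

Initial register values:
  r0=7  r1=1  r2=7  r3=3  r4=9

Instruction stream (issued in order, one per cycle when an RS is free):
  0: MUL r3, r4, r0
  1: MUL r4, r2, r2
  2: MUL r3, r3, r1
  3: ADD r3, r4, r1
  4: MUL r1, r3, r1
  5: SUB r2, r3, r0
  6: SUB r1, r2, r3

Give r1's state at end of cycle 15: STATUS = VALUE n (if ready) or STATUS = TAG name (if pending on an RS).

STATUS = VALUE -7

c1: issue MUL r3<-Mul1 | r0:7,r1:1,r2:7,r3:Mul1,r4:9
c2: issue MUL r4<-Mul2 | r0:7,r1:1,r2:7,r3:Mul1,r4:Mul2
c3: stall | r0:7,r1:1,r2:7,r3:Mul1,r4:Mul2
c4: stall | r0:7,r1:1,r2:7,r3:Mul1,r4:Mul2
c5: CDB Mul1=63; issue MUL r3<-Mul1 | r0:7,r1:1,r2:7,r3:Mul1,r4:Mul2
c6: CDB Mul2=49; issue ADD r3<-Add1 | r0:7,r1:1,r2:7,r3:Add1,r4:49
c7: issue MUL r1<-Mul2 | r0:7,r1:Mul2,r2:7,r3:Add1,r4:49
c8: issue SUB r2<-Add2 | r0:7,r1:Mul2,r2:Add2,r3:Add1,r4:49
c9: CDB Add1=50; issue SUB r1<-Add1 | r0:7,r1:Add1,r2:Add2,r3:50,r4:49
c10: CDB Mul1=63 | r0:7,r1:Add1,r2:Add2,r3:50,r4:49
c11: - | r0:7,r1:Add1,r2:Add2,r3:50,r4:49
c12: CDB Add2=43 | r0:7,r1:Add1,r2:43,r3:50,r4:49
c13: CDB Mul2=50 | r0:7,r1:Add1,r2:43,r3:50,r4:49
c14: - | r0:7,r1:Add1,r2:43,r3:50,r4:49
c15: CDB Add1=-7 | r0:7,r1:-7,r2:43,r3:50,r4:49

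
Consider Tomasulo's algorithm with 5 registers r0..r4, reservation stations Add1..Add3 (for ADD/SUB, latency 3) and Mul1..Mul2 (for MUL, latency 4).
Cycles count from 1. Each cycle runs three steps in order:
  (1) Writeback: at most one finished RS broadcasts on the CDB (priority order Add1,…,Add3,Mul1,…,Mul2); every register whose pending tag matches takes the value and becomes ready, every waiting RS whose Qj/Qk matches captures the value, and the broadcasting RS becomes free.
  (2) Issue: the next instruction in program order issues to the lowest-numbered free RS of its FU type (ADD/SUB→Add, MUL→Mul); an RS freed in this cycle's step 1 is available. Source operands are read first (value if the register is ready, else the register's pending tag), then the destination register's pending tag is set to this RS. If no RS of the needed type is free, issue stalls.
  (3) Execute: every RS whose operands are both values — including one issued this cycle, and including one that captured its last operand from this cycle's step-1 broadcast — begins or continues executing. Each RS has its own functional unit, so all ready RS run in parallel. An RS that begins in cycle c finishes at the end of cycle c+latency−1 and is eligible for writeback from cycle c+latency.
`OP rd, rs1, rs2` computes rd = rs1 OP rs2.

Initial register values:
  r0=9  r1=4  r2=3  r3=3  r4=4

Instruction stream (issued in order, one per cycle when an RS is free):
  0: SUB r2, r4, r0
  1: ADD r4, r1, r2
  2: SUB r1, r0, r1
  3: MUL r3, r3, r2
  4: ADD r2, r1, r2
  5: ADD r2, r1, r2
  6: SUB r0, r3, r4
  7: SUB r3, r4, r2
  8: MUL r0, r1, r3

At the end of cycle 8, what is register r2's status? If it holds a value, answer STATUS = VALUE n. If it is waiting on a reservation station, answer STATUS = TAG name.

STATUS = TAG Add3

c1: issue SUB r2<-Add1 | r0:9,r1:4,r2:Add1,r3:3,r4:4
c2: issue ADD r4<-Add2 | r0:9,r1:4,r2:Add1,r3:3,r4:Add2
c3: issue SUB r1<-Add3 | r0:9,r1:Add3,r2:Add1,r3:3,r4:Add2
c4: CDB Add1=-5; issue MUL r3<-Mul1 | r0:9,r1:Add3,r2:-5,r3:Mul1,r4:Add2
c5: issue ADD r2<-Add1 | r0:9,r1:Add3,r2:Add1,r3:Mul1,r4:Add2
c6: CDB Add3=5; issue ADD r2<-Add3 | r0:9,r1:5,r2:Add3,r3:Mul1,r4:Add2
c7: CDB Add2=-1; issue SUB r0<-Add2 | r0:Add2,r1:5,r2:Add3,r3:Mul1,r4:-1
c8: CDB Mul1=-15; stall | r0:Add2,r1:5,r2:Add3,r3:-15,r4:-1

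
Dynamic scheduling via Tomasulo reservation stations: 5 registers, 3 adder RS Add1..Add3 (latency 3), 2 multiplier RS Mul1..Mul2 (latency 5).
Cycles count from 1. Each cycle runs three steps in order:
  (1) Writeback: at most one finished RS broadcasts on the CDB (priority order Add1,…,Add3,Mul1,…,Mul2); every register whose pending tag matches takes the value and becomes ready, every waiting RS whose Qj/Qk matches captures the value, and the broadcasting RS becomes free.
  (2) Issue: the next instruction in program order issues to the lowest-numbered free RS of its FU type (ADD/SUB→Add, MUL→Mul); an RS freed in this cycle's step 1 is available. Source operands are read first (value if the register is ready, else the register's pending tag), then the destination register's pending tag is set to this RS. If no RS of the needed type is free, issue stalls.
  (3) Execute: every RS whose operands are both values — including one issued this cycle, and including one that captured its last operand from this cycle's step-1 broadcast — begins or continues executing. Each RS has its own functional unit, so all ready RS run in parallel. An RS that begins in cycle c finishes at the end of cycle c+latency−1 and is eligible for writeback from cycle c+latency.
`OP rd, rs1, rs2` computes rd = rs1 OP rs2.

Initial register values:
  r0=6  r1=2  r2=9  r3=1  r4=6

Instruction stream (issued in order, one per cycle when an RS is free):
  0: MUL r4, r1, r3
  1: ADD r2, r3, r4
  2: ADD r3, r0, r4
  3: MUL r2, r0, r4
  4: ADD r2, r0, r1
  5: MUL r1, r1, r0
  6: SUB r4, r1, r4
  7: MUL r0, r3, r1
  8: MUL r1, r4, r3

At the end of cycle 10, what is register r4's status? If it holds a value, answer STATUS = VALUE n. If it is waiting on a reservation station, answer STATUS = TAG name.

STATUS = TAG Add3

c1: issue MUL r4<-Mul1 | r0:6,r1:2,r2:9,r3:1,r4:Mul1
c2: issue ADD r2<-Add1 | r0:6,r1:2,r2:Add1,r3:1,r4:Mul1
c3: issue ADD r3<-Add2 | r0:6,r1:2,r2:Add1,r3:Add2,r4:Mul1
c4: issue MUL r2<-Mul2 | r0:6,r1:2,r2:Mul2,r3:Add2,r4:Mul1
c5: issue ADD r2<-Add3 | r0:6,r1:2,r2:Add3,r3:Add2,r4:Mul1
c6: CDB Mul1=2; issue MUL r1<-Mul1 | r0:6,r1:Mul1,r2:Add3,r3:Add2,r4:2
c7: stall | r0:6,r1:Mul1,r2:Add3,r3:Add2,r4:2
c8: CDB Add3=8; issue SUB r4<-Add3 | r0:6,r1:Mul1,r2:8,r3:Add2,r4:Add3
c9: CDB Add1=3; stall | r0:6,r1:Mul1,r2:8,r3:Add2,r4:Add3
c10: CDB Add2=8; stall | r0:6,r1:Mul1,r2:8,r3:8,r4:Add3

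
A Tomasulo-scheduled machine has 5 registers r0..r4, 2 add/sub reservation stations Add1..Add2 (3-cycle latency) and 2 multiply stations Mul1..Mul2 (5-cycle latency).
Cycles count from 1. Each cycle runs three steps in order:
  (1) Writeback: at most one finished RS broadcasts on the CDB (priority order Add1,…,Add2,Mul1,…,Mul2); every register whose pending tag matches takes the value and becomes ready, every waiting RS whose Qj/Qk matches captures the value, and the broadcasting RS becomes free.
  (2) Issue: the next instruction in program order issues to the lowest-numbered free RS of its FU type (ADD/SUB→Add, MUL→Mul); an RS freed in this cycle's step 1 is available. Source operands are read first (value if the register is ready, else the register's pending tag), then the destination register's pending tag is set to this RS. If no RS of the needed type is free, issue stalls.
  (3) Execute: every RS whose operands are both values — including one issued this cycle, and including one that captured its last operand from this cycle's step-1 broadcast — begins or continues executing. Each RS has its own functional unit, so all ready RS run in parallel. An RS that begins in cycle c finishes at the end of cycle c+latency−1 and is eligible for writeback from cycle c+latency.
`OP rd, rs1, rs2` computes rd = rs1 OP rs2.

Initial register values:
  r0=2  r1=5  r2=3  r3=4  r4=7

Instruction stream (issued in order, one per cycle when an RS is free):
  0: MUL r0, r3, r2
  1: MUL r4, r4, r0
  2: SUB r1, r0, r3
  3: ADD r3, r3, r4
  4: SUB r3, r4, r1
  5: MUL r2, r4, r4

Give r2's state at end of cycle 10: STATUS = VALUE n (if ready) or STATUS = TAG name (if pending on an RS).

STATUS = TAG Mul1

  c1: issue MUL r0<-Mul1  regs: r0:Mul1,r1:5,r2:3,r3:4,r4:7
  c2: issue MUL r4<-Mul2  regs: r0:Mul1,r1:5,r2:3,r3:4,r4:Mul2
  c3: issue SUB r1<-Add1  regs: r0:Mul1,r1:Add1,r2:3,r3:4,r4:Mul2
  c4: issue ADD r3<-Add2  regs: r0:Mul1,r1:Add1,r2:3,r3:Add2,r4:Mul2
  c5: stall  regs: r0:Mul1,r1:Add1,r2:3,r3:Add2,r4:Mul2
  c6: CDB Mul1=12; stall  regs: r0:12,r1:Add1,r2:3,r3:Add2,r4:Mul2
  c7: stall  regs: r0:12,r1:Add1,r2:3,r3:Add2,r4:Mul2
  c8: stall  regs: r0:12,r1:Add1,r2:3,r3:Add2,r4:Mul2
  c9: CDB Add1=8; issue SUB r3<-Add1  regs: r0:12,r1:8,r2:3,r3:Add1,r4:Mul2
  c10: issue MUL r2<-Mul1  regs: r0:12,r1:8,r2:Mul1,r3:Add1,r4:Mul2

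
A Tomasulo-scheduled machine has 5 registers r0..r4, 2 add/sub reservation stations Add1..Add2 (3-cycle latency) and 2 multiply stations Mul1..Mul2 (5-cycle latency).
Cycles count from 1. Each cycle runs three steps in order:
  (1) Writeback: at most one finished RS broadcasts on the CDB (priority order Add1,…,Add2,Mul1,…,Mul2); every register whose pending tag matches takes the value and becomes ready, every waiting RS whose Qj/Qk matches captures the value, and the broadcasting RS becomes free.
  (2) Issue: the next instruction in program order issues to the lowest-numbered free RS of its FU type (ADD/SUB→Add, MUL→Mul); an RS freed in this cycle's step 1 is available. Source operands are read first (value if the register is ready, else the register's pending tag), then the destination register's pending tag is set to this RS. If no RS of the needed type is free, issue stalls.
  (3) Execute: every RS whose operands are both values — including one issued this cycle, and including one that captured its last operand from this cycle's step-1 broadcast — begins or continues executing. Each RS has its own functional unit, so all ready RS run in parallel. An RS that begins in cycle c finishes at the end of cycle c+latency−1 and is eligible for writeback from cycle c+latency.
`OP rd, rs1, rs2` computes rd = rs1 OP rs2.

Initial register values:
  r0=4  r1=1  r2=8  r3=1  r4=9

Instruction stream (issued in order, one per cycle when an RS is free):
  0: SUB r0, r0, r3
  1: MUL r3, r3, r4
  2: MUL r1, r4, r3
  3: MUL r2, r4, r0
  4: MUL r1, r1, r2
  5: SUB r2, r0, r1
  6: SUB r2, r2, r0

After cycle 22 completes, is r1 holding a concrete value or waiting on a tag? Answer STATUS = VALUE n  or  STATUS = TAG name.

c1: issue SUB r0<-Add1 | r0:Add1,r1:1,r2:8,r3:1,r4:9
c2: issue MUL r3<-Mul1 | r0:Add1,r1:1,r2:8,r3:Mul1,r4:9
c3: issue MUL r1<-Mul2 | r0:Add1,r1:Mul2,r2:8,r3:Mul1,r4:9
c4: CDB Add1=3; stall | r0:3,r1:Mul2,r2:8,r3:Mul1,r4:9
c5: stall | r0:3,r1:Mul2,r2:8,r3:Mul1,r4:9
c6: stall | r0:3,r1:Mul2,r2:8,r3:Mul1,r4:9
c7: CDB Mul1=9; issue MUL r2<-Mul1 | r0:3,r1:Mul2,r2:Mul1,r3:9,r4:9
c8: stall | r0:3,r1:Mul2,r2:Mul1,r3:9,r4:9
c9: stall | r0:3,r1:Mul2,r2:Mul1,r3:9,r4:9
c10: stall | r0:3,r1:Mul2,r2:Mul1,r3:9,r4:9
c11: stall | r0:3,r1:Mul2,r2:Mul1,r3:9,r4:9
c12: CDB Mul1=27; issue MUL r1<-Mul1 | r0:3,r1:Mul1,r2:27,r3:9,r4:9
c13: CDB Mul2=81; issue SUB r2<-Add1 | r0:3,r1:Mul1,r2:Add1,r3:9,r4:9
c14: issue SUB r2<-Add2 | r0:3,r1:Mul1,r2:Add2,r3:9,r4:9
c15: - | r0:3,r1:Mul1,r2:Add2,r3:9,r4:9
c16: - | r0:3,r1:Mul1,r2:Add2,r3:9,r4:9
c17: - | r0:3,r1:Mul1,r2:Add2,r3:9,r4:9
c18: CDB Mul1=2187 | r0:3,r1:2187,r2:Add2,r3:9,r4:9
c19: - | r0:3,r1:2187,r2:Add2,r3:9,r4:9
c20: - | r0:3,r1:2187,r2:Add2,r3:9,r4:9
c21: CDB Add1=-2184 | r0:3,r1:2187,r2:Add2,r3:9,r4:9
c22: - | r0:3,r1:2187,r2:Add2,r3:9,r4:9

STATUS = VALUE 2187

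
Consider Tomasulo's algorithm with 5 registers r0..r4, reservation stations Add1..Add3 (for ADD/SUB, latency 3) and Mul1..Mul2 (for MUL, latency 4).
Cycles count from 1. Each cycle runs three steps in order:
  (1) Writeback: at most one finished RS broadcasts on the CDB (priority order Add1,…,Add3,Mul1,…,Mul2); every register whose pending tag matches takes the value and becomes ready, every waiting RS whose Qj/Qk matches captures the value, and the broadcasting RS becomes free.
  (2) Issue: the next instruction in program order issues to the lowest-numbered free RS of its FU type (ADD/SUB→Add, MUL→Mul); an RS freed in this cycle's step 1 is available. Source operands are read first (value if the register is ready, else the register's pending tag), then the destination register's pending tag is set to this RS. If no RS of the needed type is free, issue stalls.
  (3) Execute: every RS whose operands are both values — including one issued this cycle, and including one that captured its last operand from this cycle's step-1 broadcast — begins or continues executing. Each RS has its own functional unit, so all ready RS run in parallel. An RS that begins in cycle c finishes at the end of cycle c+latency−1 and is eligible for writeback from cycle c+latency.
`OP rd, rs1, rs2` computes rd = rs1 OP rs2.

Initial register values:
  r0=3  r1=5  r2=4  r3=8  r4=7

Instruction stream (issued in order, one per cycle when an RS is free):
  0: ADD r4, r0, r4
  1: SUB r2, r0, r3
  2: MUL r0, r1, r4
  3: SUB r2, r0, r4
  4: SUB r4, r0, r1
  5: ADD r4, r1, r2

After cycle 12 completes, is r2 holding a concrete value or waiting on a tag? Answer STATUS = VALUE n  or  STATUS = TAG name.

STATUS = VALUE 40

cycle 1: issue ADD r4<-Add1 // r0:3,r1:5,r2:4,r3:8,r4:Add1
cycle 2: issue SUB r2<-Add2 // r0:3,r1:5,r2:Add2,r3:8,r4:Add1
cycle 3: issue MUL r0<-Mul1 // r0:Mul1,r1:5,r2:Add2,r3:8,r4:Add1
cycle 4: CDB Add1=10; issue SUB r2<-Add1 // r0:Mul1,r1:5,r2:Add1,r3:8,r4:10
cycle 5: CDB Add2=-5; issue SUB r4<-Add2 // r0:Mul1,r1:5,r2:Add1,r3:8,r4:Add2
cycle 6: issue ADD r4<-Add3 // r0:Mul1,r1:5,r2:Add1,r3:8,r4:Add3
cycle 7: - // r0:Mul1,r1:5,r2:Add1,r3:8,r4:Add3
cycle 8: CDB Mul1=50 // r0:50,r1:5,r2:Add1,r3:8,r4:Add3
cycle 9: - // r0:50,r1:5,r2:Add1,r3:8,r4:Add3
cycle 10: - // r0:50,r1:5,r2:Add1,r3:8,r4:Add3
cycle 11: CDB Add1=40 // r0:50,r1:5,r2:40,r3:8,r4:Add3
cycle 12: CDB Add2=45 // r0:50,r1:5,r2:40,r3:8,r4:Add3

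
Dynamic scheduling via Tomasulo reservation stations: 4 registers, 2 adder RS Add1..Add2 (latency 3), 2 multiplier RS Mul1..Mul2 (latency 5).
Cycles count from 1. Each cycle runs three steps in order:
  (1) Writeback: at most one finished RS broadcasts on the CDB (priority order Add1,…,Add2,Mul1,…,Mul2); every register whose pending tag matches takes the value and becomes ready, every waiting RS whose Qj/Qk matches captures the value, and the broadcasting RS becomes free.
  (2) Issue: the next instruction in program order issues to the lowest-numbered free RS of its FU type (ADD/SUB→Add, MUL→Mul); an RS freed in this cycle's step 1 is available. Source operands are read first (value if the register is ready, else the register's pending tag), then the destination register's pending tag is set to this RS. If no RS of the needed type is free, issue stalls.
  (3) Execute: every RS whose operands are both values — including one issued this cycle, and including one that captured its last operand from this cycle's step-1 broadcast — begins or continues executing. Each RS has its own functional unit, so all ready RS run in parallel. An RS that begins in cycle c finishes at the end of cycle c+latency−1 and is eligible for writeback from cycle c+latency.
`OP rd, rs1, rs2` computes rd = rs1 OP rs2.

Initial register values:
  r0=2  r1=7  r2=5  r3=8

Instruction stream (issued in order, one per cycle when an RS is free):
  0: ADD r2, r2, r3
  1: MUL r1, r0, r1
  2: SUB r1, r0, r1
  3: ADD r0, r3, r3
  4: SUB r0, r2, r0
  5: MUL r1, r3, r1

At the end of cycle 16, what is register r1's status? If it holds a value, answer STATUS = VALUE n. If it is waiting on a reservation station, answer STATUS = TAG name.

cycle 1: issue ADD r2<-Add1 // r0:2,r1:7,r2:Add1,r3:8
cycle 2: issue MUL r1<-Mul1 // r0:2,r1:Mul1,r2:Add1,r3:8
cycle 3: issue SUB r1<-Add2 // r0:2,r1:Add2,r2:Add1,r3:8
cycle 4: CDB Add1=13; issue ADD r0<-Add1 // r0:Add1,r1:Add2,r2:13,r3:8
cycle 5: stall // r0:Add1,r1:Add2,r2:13,r3:8
cycle 6: stall // r0:Add1,r1:Add2,r2:13,r3:8
cycle 7: CDB Add1=16; issue SUB r0<-Add1 // r0:Add1,r1:Add2,r2:13,r3:8
cycle 8: CDB Mul1=14; issue MUL r1<-Mul1 // r0:Add1,r1:Mul1,r2:13,r3:8
cycle 9: - // r0:Add1,r1:Mul1,r2:13,r3:8
cycle 10: CDB Add1=-3 // r0:-3,r1:Mul1,r2:13,r3:8
cycle 11: CDB Add2=-12 // r0:-3,r1:Mul1,r2:13,r3:8
cycle 12: - // r0:-3,r1:Mul1,r2:13,r3:8
cycle 13: - // r0:-3,r1:Mul1,r2:13,r3:8
cycle 14: - // r0:-3,r1:Mul1,r2:13,r3:8
cycle 15: - // r0:-3,r1:Mul1,r2:13,r3:8
cycle 16: CDB Mul1=-96 // r0:-3,r1:-96,r2:13,r3:8

STATUS = VALUE -96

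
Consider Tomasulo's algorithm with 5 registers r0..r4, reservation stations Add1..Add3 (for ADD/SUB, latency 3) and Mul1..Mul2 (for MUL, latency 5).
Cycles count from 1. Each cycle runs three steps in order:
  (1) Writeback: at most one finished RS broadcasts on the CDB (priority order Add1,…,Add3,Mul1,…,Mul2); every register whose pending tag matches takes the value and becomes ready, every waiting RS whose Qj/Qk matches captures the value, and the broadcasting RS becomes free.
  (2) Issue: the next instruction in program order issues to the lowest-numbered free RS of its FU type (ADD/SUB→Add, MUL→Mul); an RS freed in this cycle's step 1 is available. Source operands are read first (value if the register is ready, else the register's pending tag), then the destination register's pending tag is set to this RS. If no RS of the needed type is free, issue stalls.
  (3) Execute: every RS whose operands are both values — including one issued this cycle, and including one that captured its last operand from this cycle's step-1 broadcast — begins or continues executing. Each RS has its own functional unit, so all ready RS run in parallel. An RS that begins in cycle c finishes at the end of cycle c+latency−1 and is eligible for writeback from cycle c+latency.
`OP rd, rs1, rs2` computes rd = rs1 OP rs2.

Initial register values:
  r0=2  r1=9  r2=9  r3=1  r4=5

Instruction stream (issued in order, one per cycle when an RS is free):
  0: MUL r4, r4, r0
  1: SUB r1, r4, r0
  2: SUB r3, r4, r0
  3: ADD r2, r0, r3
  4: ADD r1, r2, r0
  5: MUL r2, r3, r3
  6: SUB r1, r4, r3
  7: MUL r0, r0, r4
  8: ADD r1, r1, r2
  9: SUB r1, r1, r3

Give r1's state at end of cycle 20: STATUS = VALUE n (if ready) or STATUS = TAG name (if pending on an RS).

  c1: issue MUL r4<-Mul1  regs: r0:2,r1:9,r2:9,r3:1,r4:Mul1
  c2: issue SUB r1<-Add1  regs: r0:2,r1:Add1,r2:9,r3:1,r4:Mul1
  c3: issue SUB r3<-Add2  regs: r0:2,r1:Add1,r2:9,r3:Add2,r4:Mul1
  c4: issue ADD r2<-Add3  regs: r0:2,r1:Add1,r2:Add3,r3:Add2,r4:Mul1
  c5: stall  regs: r0:2,r1:Add1,r2:Add3,r3:Add2,r4:Mul1
  c6: CDB Mul1=10; stall  regs: r0:2,r1:Add1,r2:Add3,r3:Add2,r4:10
  c7: stall  regs: r0:2,r1:Add1,r2:Add3,r3:Add2,r4:10
  c8: stall  regs: r0:2,r1:Add1,r2:Add3,r3:Add2,r4:10
  c9: CDB Add1=8; issue ADD r1<-Add1  regs: r0:2,r1:Add1,r2:Add3,r3:Add2,r4:10
  c10: CDB Add2=8; issue MUL r2<-Mul1  regs: r0:2,r1:Add1,r2:Mul1,r3:8,r4:10
  c11: issue SUB r1<-Add2  regs: r0:2,r1:Add2,r2:Mul1,r3:8,r4:10
  c12: issue MUL r0<-Mul2  regs: r0:Mul2,r1:Add2,r2:Mul1,r3:8,r4:10
  c13: CDB Add3=10; issue ADD r1<-Add3  regs: r0:Mul2,r1:Add3,r2:Mul1,r3:8,r4:10
  c14: CDB Add2=2; issue SUB r1<-Add2  regs: r0:Mul2,r1:Add2,r2:Mul1,r3:8,r4:10
  c15: CDB Mul1=64  regs: r0:Mul2,r1:Add2,r2:64,r3:8,r4:10
  c16: CDB Add1=12  regs: r0:Mul2,r1:Add2,r2:64,r3:8,r4:10
  c17: CDB Mul2=20  regs: r0:20,r1:Add2,r2:64,r3:8,r4:10
  c18: CDB Add3=66  regs: r0:20,r1:Add2,r2:64,r3:8,r4:10
  c19: -  regs: r0:20,r1:Add2,r2:64,r3:8,r4:10
  c20: -  regs: r0:20,r1:Add2,r2:64,r3:8,r4:10

STATUS = TAG Add2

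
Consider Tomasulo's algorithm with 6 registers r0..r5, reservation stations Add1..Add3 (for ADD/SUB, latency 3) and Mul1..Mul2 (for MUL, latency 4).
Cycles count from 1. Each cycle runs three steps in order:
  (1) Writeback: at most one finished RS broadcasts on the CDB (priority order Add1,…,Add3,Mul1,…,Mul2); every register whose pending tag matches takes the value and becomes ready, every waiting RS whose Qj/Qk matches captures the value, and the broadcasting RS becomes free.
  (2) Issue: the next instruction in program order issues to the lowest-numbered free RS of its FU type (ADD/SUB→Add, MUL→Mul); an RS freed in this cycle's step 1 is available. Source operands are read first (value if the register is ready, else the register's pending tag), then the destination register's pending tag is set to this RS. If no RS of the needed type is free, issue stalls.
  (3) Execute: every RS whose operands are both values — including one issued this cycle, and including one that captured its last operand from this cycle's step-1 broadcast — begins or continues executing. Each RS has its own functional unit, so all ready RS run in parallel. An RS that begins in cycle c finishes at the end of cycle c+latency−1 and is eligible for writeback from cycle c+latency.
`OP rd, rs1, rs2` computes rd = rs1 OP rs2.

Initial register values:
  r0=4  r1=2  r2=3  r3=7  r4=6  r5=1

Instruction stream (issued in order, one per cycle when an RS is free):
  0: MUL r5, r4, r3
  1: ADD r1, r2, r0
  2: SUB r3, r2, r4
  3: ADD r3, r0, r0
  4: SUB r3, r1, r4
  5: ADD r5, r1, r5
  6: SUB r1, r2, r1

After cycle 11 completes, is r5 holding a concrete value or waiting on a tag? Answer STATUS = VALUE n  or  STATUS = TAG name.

STATUS = TAG Add2

cycle 1: issue MUL r5<-Mul1 // r0:4,r1:2,r2:3,r3:7,r4:6,r5:Mul1
cycle 2: issue ADD r1<-Add1 // r0:4,r1:Add1,r2:3,r3:7,r4:6,r5:Mul1
cycle 3: issue SUB r3<-Add2 // r0:4,r1:Add1,r2:3,r3:Add2,r4:6,r5:Mul1
cycle 4: issue ADD r3<-Add3 // r0:4,r1:Add1,r2:3,r3:Add3,r4:6,r5:Mul1
cycle 5: CDB Add1=7; issue SUB r3<-Add1 // r0:4,r1:7,r2:3,r3:Add1,r4:6,r5:Mul1
cycle 6: CDB Add2=-3; issue ADD r5<-Add2 // r0:4,r1:7,r2:3,r3:Add1,r4:6,r5:Add2
cycle 7: CDB Add3=8; issue SUB r1<-Add3 // r0:4,r1:Add3,r2:3,r3:Add1,r4:6,r5:Add2
cycle 8: CDB Add1=1 // r0:4,r1:Add3,r2:3,r3:1,r4:6,r5:Add2
cycle 9: CDB Mul1=42 // r0:4,r1:Add3,r2:3,r3:1,r4:6,r5:Add2
cycle 10: CDB Add3=-4 // r0:4,r1:-4,r2:3,r3:1,r4:6,r5:Add2
cycle 11: - // r0:4,r1:-4,r2:3,r3:1,r4:6,r5:Add2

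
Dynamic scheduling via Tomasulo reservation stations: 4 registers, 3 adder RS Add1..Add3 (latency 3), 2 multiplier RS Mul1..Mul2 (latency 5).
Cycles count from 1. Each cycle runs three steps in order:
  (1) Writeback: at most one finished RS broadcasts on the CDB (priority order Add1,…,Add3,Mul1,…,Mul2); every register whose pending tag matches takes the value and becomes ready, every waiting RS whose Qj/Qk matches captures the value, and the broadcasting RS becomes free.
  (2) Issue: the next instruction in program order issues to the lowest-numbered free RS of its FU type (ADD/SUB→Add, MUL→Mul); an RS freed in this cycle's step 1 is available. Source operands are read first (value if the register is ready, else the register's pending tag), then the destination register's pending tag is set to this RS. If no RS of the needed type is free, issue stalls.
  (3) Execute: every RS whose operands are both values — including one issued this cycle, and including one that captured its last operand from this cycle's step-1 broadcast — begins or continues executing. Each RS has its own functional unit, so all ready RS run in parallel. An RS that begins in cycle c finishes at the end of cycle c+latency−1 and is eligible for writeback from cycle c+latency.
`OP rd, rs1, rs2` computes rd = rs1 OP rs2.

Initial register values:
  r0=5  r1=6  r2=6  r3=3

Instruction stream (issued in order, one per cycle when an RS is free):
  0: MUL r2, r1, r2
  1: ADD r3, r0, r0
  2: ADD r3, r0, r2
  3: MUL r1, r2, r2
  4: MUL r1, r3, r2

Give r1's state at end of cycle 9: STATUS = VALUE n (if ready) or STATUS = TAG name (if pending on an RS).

c1: issue MUL r2<-Mul1 | r0:5,r1:6,r2:Mul1,r3:3
c2: issue ADD r3<-Add1 | r0:5,r1:6,r2:Mul1,r3:Add1
c3: issue ADD r3<-Add2 | r0:5,r1:6,r2:Mul1,r3:Add2
c4: issue MUL r1<-Mul2 | r0:5,r1:Mul2,r2:Mul1,r3:Add2
c5: CDB Add1=10; stall | r0:5,r1:Mul2,r2:Mul1,r3:Add2
c6: CDB Mul1=36; issue MUL r1<-Mul1 | r0:5,r1:Mul1,r2:36,r3:Add2
c7: - | r0:5,r1:Mul1,r2:36,r3:Add2
c8: - | r0:5,r1:Mul1,r2:36,r3:Add2
c9: CDB Add2=41 | r0:5,r1:Mul1,r2:36,r3:41

STATUS = TAG Mul1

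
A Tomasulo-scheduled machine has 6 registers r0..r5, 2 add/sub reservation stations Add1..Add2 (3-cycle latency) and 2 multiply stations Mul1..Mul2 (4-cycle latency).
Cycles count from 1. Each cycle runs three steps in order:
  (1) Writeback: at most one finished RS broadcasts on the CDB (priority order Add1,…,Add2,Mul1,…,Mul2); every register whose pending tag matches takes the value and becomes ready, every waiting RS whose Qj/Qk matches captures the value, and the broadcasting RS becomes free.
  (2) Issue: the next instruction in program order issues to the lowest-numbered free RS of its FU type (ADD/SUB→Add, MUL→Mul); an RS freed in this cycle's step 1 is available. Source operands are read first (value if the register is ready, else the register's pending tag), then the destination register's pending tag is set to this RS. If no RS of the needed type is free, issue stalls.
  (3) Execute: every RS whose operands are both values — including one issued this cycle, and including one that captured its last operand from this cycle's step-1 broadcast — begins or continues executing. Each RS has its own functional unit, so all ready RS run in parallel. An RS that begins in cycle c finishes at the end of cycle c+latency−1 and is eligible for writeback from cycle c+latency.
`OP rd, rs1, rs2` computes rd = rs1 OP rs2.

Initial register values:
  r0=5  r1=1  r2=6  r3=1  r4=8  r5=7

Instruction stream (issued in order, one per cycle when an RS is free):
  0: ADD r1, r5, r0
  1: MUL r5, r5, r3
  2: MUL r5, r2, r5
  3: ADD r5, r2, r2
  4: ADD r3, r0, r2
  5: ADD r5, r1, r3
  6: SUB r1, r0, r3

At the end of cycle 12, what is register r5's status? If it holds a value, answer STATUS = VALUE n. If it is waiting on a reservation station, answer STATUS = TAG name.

cycle 1: issue ADD r1<-Add1 // r0:5,r1:Add1,r2:6,r3:1,r4:8,r5:7
cycle 2: issue MUL r5<-Mul1 // r0:5,r1:Add1,r2:6,r3:1,r4:8,r5:Mul1
cycle 3: issue MUL r5<-Mul2 // r0:5,r1:Add1,r2:6,r3:1,r4:8,r5:Mul2
cycle 4: CDB Add1=12; issue ADD r5<-Add1 // r0:5,r1:12,r2:6,r3:1,r4:8,r5:Add1
cycle 5: issue ADD r3<-Add2 // r0:5,r1:12,r2:6,r3:Add2,r4:8,r5:Add1
cycle 6: CDB Mul1=7; stall // r0:5,r1:12,r2:6,r3:Add2,r4:8,r5:Add1
cycle 7: CDB Add1=12; issue ADD r5<-Add1 // r0:5,r1:12,r2:6,r3:Add2,r4:8,r5:Add1
cycle 8: CDB Add2=11; issue SUB r1<-Add2 // r0:5,r1:Add2,r2:6,r3:11,r4:8,r5:Add1
cycle 9: - // r0:5,r1:Add2,r2:6,r3:11,r4:8,r5:Add1
cycle 10: CDB Mul2=42 // r0:5,r1:Add2,r2:6,r3:11,r4:8,r5:Add1
cycle 11: CDB Add1=23 // r0:5,r1:Add2,r2:6,r3:11,r4:8,r5:23
cycle 12: CDB Add2=-6 // r0:5,r1:-6,r2:6,r3:11,r4:8,r5:23

STATUS = VALUE 23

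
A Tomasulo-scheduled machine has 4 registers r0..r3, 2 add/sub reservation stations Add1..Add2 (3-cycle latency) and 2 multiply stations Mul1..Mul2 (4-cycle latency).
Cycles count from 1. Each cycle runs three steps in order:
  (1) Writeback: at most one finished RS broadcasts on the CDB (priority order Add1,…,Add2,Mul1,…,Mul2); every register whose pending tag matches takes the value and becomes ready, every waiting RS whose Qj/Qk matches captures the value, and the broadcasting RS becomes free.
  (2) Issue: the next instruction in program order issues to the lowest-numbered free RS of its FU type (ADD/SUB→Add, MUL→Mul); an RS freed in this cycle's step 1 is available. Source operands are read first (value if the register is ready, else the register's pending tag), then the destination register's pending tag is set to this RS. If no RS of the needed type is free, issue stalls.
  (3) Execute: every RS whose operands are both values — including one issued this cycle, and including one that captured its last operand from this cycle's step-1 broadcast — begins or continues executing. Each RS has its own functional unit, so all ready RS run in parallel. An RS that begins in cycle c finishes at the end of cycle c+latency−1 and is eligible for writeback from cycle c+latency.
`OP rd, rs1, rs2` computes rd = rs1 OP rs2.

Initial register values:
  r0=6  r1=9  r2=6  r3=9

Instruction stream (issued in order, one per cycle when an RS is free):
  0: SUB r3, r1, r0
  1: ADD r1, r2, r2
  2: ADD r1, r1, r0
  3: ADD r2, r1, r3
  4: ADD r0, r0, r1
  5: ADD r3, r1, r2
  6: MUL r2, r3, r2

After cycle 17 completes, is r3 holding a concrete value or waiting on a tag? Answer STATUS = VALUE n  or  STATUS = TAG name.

STATUS = VALUE 39

cycle 1: issue SUB r3<-Add1 // r0:6,r1:9,r2:6,r3:Add1
cycle 2: issue ADD r1<-Add2 // r0:6,r1:Add2,r2:6,r3:Add1
cycle 3: stall // r0:6,r1:Add2,r2:6,r3:Add1
cycle 4: CDB Add1=3; issue ADD r1<-Add1 // r0:6,r1:Add1,r2:6,r3:3
cycle 5: CDB Add2=12; issue ADD r2<-Add2 // r0:6,r1:Add1,r2:Add2,r3:3
cycle 6: stall // r0:6,r1:Add1,r2:Add2,r3:3
cycle 7: stall // r0:6,r1:Add1,r2:Add2,r3:3
cycle 8: CDB Add1=18; issue ADD r0<-Add1 // r0:Add1,r1:18,r2:Add2,r3:3
cycle 9: stall // r0:Add1,r1:18,r2:Add2,r3:3
cycle 10: stall // r0:Add1,r1:18,r2:Add2,r3:3
cycle 11: CDB Add1=24; issue ADD r3<-Add1 // r0:24,r1:18,r2:Add2,r3:Add1
cycle 12: CDB Add2=21; issue MUL r2<-Mul1 // r0:24,r1:18,r2:Mul1,r3:Add1
cycle 13: - // r0:24,r1:18,r2:Mul1,r3:Add1
cycle 14: - // r0:24,r1:18,r2:Mul1,r3:Add1
cycle 15: CDB Add1=39 // r0:24,r1:18,r2:Mul1,r3:39
cycle 16: - // r0:24,r1:18,r2:Mul1,r3:39
cycle 17: - // r0:24,r1:18,r2:Mul1,r3:39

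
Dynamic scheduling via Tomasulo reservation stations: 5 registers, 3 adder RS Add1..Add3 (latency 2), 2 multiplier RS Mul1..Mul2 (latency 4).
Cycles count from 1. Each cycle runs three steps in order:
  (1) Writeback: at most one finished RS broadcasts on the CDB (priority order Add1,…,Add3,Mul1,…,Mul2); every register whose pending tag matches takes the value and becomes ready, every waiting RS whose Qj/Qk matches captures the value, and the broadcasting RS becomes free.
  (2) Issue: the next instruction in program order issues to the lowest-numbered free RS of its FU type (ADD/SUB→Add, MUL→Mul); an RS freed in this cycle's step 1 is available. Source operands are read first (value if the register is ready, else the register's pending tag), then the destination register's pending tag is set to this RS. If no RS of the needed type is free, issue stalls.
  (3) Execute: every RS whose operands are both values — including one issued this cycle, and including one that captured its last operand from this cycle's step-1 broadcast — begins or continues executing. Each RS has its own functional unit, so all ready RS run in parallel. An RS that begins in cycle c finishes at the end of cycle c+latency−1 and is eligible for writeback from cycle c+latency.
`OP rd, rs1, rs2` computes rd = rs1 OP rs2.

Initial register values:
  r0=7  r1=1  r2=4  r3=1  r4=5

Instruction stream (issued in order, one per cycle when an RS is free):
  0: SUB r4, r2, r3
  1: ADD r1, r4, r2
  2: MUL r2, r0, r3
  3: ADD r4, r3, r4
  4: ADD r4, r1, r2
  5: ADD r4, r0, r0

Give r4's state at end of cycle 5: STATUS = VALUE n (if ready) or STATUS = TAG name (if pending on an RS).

c1: issue SUB r4<-Add1 | r0:7,r1:1,r2:4,r3:1,r4:Add1
c2: issue ADD r1<-Add2 | r0:7,r1:Add2,r2:4,r3:1,r4:Add1
c3: CDB Add1=3; issue MUL r2<-Mul1 | r0:7,r1:Add2,r2:Mul1,r3:1,r4:3
c4: issue ADD r4<-Add1 | r0:7,r1:Add2,r2:Mul1,r3:1,r4:Add1
c5: CDB Add2=7; issue ADD r4<-Add2 | r0:7,r1:7,r2:Mul1,r3:1,r4:Add2

STATUS = TAG Add2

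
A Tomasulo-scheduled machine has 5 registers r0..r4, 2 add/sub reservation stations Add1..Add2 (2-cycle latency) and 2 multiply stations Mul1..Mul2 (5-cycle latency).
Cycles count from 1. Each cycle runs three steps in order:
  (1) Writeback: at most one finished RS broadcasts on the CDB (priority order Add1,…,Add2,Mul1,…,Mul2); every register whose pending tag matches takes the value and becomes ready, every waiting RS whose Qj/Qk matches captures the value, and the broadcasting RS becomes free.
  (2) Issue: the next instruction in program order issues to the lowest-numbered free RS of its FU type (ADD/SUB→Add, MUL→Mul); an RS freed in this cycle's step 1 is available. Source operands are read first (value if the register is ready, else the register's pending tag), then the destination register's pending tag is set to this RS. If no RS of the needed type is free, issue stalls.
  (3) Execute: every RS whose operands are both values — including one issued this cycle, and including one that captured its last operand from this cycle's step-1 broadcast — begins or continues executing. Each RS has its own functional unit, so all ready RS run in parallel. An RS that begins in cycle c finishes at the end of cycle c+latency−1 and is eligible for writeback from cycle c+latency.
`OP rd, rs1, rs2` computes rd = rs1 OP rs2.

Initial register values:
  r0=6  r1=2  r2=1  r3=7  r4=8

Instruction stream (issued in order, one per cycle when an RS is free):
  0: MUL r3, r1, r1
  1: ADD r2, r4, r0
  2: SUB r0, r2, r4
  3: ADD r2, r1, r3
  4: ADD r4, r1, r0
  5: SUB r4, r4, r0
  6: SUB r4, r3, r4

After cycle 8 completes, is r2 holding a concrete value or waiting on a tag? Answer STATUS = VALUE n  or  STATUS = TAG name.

STATUS = TAG Add1

c1: issue MUL r3<-Mul1 | r0:6,r1:2,r2:1,r3:Mul1,r4:8
c2: issue ADD r2<-Add1 | r0:6,r1:2,r2:Add1,r3:Mul1,r4:8
c3: issue SUB r0<-Add2 | r0:Add2,r1:2,r2:Add1,r3:Mul1,r4:8
c4: CDB Add1=14; issue ADD r2<-Add1 | r0:Add2,r1:2,r2:Add1,r3:Mul1,r4:8
c5: stall | r0:Add2,r1:2,r2:Add1,r3:Mul1,r4:8
c6: CDB Add2=6; issue ADD r4<-Add2 | r0:6,r1:2,r2:Add1,r3:Mul1,r4:Add2
c7: CDB Mul1=4; stall | r0:6,r1:2,r2:Add1,r3:4,r4:Add2
c8: CDB Add2=8; issue SUB r4<-Add2 | r0:6,r1:2,r2:Add1,r3:4,r4:Add2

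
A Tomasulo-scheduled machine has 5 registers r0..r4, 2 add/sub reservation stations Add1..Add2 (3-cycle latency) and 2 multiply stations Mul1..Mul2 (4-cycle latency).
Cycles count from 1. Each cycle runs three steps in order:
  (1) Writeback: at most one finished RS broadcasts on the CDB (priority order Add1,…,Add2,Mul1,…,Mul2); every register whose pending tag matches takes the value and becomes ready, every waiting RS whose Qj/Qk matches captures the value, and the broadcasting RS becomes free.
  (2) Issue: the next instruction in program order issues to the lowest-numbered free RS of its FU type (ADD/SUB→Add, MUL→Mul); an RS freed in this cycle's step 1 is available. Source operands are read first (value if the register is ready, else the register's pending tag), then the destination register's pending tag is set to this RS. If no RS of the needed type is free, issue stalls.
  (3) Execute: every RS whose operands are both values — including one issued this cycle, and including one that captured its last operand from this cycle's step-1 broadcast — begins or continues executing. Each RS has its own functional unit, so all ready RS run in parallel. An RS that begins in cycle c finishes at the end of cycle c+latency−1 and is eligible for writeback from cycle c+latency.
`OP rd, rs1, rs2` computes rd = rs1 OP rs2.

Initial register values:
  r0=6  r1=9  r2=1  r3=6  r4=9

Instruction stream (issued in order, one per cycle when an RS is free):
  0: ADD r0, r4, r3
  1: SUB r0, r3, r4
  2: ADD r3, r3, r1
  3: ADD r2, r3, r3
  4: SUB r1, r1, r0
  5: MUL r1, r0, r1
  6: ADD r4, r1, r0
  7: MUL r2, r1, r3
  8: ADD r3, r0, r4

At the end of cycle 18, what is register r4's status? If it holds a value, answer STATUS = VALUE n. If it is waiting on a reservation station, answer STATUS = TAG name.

STATUS = VALUE -39

  c1: issue ADD r0<-Add1  regs: r0:Add1,r1:9,r2:1,r3:6,r4:9
  c2: issue SUB r0<-Add2  regs: r0:Add2,r1:9,r2:1,r3:6,r4:9
  c3: stall  regs: r0:Add2,r1:9,r2:1,r3:6,r4:9
  c4: CDB Add1=15; issue ADD r3<-Add1  regs: r0:Add2,r1:9,r2:1,r3:Add1,r4:9
  c5: CDB Add2=-3; issue ADD r2<-Add2  regs: r0:-3,r1:9,r2:Add2,r3:Add1,r4:9
  c6: stall  regs: r0:-3,r1:9,r2:Add2,r3:Add1,r4:9
  c7: CDB Add1=15; issue SUB r1<-Add1  regs: r0:-3,r1:Add1,r2:Add2,r3:15,r4:9
  c8: issue MUL r1<-Mul1  regs: r0:-3,r1:Mul1,r2:Add2,r3:15,r4:9
  c9: stall  regs: r0:-3,r1:Mul1,r2:Add2,r3:15,r4:9
  c10: CDB Add1=12; issue ADD r4<-Add1  regs: r0:-3,r1:Mul1,r2:Add2,r3:15,r4:Add1
  c11: CDB Add2=30; issue MUL r2<-Mul2  regs: r0:-3,r1:Mul1,r2:Mul2,r3:15,r4:Add1
  c12: issue ADD r3<-Add2  regs: r0:-3,r1:Mul1,r2:Mul2,r3:Add2,r4:Add1
  c13: -  regs: r0:-3,r1:Mul1,r2:Mul2,r3:Add2,r4:Add1
  c14: CDB Mul1=-36  regs: r0:-3,r1:-36,r2:Mul2,r3:Add2,r4:Add1
  c15: -  regs: r0:-3,r1:-36,r2:Mul2,r3:Add2,r4:Add1
  c16: -  regs: r0:-3,r1:-36,r2:Mul2,r3:Add2,r4:Add1
  c17: CDB Add1=-39  regs: r0:-3,r1:-36,r2:Mul2,r3:Add2,r4:-39
  c18: CDB Mul2=-540  regs: r0:-3,r1:-36,r2:-540,r3:Add2,r4:-39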